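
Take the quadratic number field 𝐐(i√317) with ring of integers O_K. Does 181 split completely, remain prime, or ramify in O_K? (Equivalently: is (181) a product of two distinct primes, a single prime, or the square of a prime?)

-317 mod 4 = 3, hence disc K = 4·(-317) = -1268 and O_K = ℤ[√-317].
Since gcd(181, -1268) = 1 the prime 181 does not ramify.
(-317/181) = 45^90 mod 181 = 1, giving Legendre symbol 1.
Legendre symbol 1 ⇒ 181 is split.

split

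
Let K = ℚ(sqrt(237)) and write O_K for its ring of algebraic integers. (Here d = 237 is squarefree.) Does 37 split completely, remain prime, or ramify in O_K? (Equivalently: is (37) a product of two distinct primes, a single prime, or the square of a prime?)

237 mod 4 = 1, hence disc K = 237 and O_K = ℤ[(1+√237)/2].
disc(K) = 237 is not divisible by 37; 37 is unramified.
(237/37) = 15^18 mod 37 = 36, giving Legendre symbol -1.
Legendre symbol -1 ⇒ 37 is inert.

p is inert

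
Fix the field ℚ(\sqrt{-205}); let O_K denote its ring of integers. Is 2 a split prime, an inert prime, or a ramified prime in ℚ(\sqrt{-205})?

d = -205 ≡ 3 (mod 4), so O_K = ℤ[√-205] and disc(K) = 4d = -820.
Ramification test: 2 | -820. The prime 2 ramifies in K.

ramified — (2) = 𝔭²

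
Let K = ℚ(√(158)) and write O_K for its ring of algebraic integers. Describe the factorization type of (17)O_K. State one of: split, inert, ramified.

Since 158 ≢ 1 mod 4, the ring of integers is ℤ[√158] with discriminant 4·158 = 632.
Since gcd(17, 632) = 1 the prime 17 does not ramify.
Euler's criterion: 158^8 mod 17 = 16. Thus (158|17) = -1.
d is a non-residue mod p, hence 17 remains inert in O_K.

remains prime (inert)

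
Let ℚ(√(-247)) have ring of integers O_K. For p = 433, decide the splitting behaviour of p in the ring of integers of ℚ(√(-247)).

remains prime (inert)

d = -247 ≡ 1 (mod 4), so O_K = ℤ[(1+√-247)/2] and disc(K) = d = -247.
Since gcd(433, -247) = 1 the prime 433 does not ramify.
Euler's criterion: (-247)^216 mod 433 = 432. Thus (-247|433) = -1.
Legendre symbol -1 ⇒ 433 is inert.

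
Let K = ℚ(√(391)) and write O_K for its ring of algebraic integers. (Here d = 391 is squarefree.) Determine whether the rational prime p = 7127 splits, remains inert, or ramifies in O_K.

Since 391 ≢ 1 mod 4, the ring of integers is ℤ[√391] with discriminant 4·391 = 1564.
7127 ∤ 1564, so 7127 is unramified.
Euler's criterion: 391^3563 mod 7127 = 1. Thus (391|7127) = 1.
(391/7127) = 1, so 7127 splits.

7127 splits in O_K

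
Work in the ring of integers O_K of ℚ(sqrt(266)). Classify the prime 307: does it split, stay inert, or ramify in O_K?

p is inert

d = 266 ≡ 2 (mod 4), so O_K = ℤ[√266] and disc(K) = 4d = 1064.
307 ∤ 1064, so 307 is unramified.
(266/307) = 266^153 mod 307 = 306, giving Legendre symbol -1.
(266/307) = -1, so 307 is inert.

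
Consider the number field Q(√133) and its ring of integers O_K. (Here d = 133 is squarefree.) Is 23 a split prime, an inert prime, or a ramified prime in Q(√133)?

Since 133 ≡ 1 mod 4, the ring of integers is ℤ[(1+√133)/2] with discriminant 133.
23 ∤ 133, so 23 is unramified.
Legendre symbol by Euler's criterion: (133/23) ≡ 133^11 ≡ 1 (mod 23), i.e. (133/23) = 1.
(133/23) = 1, so 23 splits.

splits completely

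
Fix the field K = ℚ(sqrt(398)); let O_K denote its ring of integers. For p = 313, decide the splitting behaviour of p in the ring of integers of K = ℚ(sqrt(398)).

313 splits in O_K

Since 398 ≢ 1 mod 4, the ring of integers is ℤ[√398] with discriminant 4·398 = 1592.
Since gcd(313, 1592) = 1 the prime 313 does not ramify.
Euler's criterion: 398^156 mod 313 = 1. Thus (398|313) = 1.
(398/313) = 1, so 313 splits.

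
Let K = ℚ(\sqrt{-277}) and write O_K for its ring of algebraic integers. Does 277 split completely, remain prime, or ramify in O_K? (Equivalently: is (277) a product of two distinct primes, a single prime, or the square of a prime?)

d = -277 ≡ 3 (mod 4), so O_K = ℤ[√-277] and disc(K) = 4d = -1108.
277 divides disc(K) = -1108, so 277 ramifies.

ramified — (277) = 𝔭²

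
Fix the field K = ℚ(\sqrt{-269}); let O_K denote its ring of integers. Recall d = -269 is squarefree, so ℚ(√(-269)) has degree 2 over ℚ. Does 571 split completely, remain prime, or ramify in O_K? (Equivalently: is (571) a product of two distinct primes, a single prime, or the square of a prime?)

split — (571) = 𝔭₁𝔭₂ with 𝔭₁ ≠ 𝔭₂

d = -269 ≡ 3 (mod 4), so O_K = ℤ[√-269] and disc(K) = 4d = -1076.
571 ∤ -1076, so 571 is unramified.
Compute (-269/571) via Euler: 302^((571-1)/2) mod 571 = 1, so (-269/571) = 1.
d is a quadratic residue mod p, hence 571 splits in O_K.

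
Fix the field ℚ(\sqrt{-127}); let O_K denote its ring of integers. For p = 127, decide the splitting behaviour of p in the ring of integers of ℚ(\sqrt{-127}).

Since -127 ≡ 1 mod 4, the ring of integers is ℤ[(1+√-127)/2] with discriminant -127.
127 divides disc(K) = -127, so 127 ramifies.

127 is ramified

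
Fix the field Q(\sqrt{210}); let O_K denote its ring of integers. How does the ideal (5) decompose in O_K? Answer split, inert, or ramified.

Since 210 ≢ 1 mod 4, the ring of integers is ℤ[√210] with discriminant 4·210 = 840.
Ramification test: 5 | 840. The prime 5 ramifies in K.

p ramifies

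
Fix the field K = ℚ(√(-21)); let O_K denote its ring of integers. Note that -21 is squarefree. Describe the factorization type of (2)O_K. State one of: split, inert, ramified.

ramified

d = -21 ≡ 3 (mod 4), so O_K = ℤ[√-21] and disc(K) = 4d = -84.
Ramification test: 2 | -84. The prime 2 ramifies in K.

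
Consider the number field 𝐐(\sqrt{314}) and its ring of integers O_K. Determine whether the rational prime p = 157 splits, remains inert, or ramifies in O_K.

p ramifies

314 mod 4 = 2, hence disc K = 4·314 = 1256 and O_K = ℤ[√314].
disc(K) = 1256 = 157·8, so p = 157 is ramified.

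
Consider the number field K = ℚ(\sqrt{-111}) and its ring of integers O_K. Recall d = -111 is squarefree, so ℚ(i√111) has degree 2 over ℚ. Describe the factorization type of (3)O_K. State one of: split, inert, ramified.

d = -111 ≡ 1 (mod 4), so O_K = ℤ[(1+√-111)/2] and disc(K) = d = -111.
disc(K) = -111 = 3·(-37), so p = 3 is ramified.

3 is ramified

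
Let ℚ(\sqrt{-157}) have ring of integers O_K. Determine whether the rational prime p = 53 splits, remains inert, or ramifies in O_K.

inert — (53) stays prime in O_K

d = -157 ≡ 3 (mod 4), so O_K = ℤ[√-157] and disc(K) = 4d = -628.
disc(K) = -628 is not divisible by 53; 53 is unramified.
Euler's criterion: (-157)^26 mod 53 = 52. Thus (-157|53) = -1.
d is a non-residue mod p, hence 53 remains inert in O_K.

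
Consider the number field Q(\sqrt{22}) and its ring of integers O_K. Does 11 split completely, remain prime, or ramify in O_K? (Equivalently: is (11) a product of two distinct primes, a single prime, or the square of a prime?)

d = 22 ≡ 2 (mod 4), so O_K = ℤ[√22] and disc(K) = 4d = 88.
Ramification test: 11 | 88. The prime 11 ramifies in K.

ramified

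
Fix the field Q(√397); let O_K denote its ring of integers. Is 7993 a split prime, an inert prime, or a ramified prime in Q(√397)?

7993 remains inert

Since 397 ≡ 1 mod 4, the ring of integers is ℤ[(1+√397)/2] with discriminant 397.
7993 ∤ 397, so 7993 is unramified.
Compute (397/7993) via Euler: 397^((7993-1)/2) mod 7993 = 7992, so (397/7993) = -1.
(397/7993) = -1, so 7993 is inert.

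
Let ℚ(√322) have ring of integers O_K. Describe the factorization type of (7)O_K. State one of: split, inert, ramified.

d = 322 ≡ 2 (mod 4), so O_K = ℤ[√322] and disc(K) = 4d = 1288.
7 divides disc(K) = 1288, so 7 ramifies.

7 is ramified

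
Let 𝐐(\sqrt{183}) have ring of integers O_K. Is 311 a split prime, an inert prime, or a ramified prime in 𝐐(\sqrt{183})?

inert

183 mod 4 = 3, hence disc K = 4·183 = 732 and O_K = ℤ[√183].
311 ∤ 732, so 311 is unramified.
Compute (183/311) via Euler: 183^((311-1)/2) mod 311 = 310, so (183/311) = -1.
d is a non-residue mod p, hence 311 remains inert in O_K.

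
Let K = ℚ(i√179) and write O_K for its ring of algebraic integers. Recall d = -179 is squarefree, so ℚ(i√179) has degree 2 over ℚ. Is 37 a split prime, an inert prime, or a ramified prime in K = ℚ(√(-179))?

-179 mod 4 = 1, hence disc K = -179 and O_K = ℤ[(1+√-179)/2].
37 ∤ -179, so 37 is unramified.
Euler's criterion: (-179)^18 mod 37 = 36. Thus (-179|37) = -1.
d is a non-residue mod p, hence 37 remains inert in O_K.

remains prime (inert)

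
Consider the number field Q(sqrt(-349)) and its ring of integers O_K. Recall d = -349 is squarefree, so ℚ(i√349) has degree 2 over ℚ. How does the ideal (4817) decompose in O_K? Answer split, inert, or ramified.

-349 mod 4 = 3, hence disc K = 4·(-349) = -1396 and O_K = ℤ[√-349].
4817 ∤ -1396, so 4817 is unramified.
(-349/4817) = 4468^2408 mod 4817 = 1, giving Legendre symbol 1.
Legendre symbol 1 ⇒ 4817 is split.

4817 splits in O_K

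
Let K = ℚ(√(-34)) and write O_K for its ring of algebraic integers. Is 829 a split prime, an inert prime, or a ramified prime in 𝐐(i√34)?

-34 mod 4 = 2, hence disc K = 4·(-34) = -136 and O_K = ℤ[√-34].
829 ∤ -136, so 829 is unramified.
Legendre symbol by Euler's criterion: (-34/829) ≡ (-34)^414 ≡ 828 (mod 829), i.e. (-34/829) = -1.
(-34/829) = -1, so 829 is inert.

inert — (829) stays prime in O_K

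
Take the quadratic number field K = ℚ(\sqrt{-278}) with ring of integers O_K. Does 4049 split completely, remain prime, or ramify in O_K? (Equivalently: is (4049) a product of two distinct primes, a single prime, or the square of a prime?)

Since -278 ≢ 1 mod 4, the ring of integers is ℤ[√-278] with discriminant 4·(-278) = -1112.
disc(K) = -1112 is not divisible by 4049; 4049 is unramified.
Euler's criterion: (-278)^2024 mod 4049 = 4048. Thus (-278|4049) = -1.
(-278/4049) = -1, so 4049 is inert.

inert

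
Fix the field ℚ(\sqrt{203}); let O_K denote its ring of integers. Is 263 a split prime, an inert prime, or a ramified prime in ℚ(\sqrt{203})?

split — (263) = 𝔭₁𝔭₂ with 𝔭₁ ≠ 𝔭₂

Since 203 ≢ 1 mod 4, the ring of integers is ℤ[√203] with discriminant 4·203 = 812.
263 ∤ 812, so 263 is unramified.
Euler's criterion: 203^131 mod 263 = 1. Thus (203|263) = 1.
d is a quadratic residue mod p, hence 263 splits in O_K.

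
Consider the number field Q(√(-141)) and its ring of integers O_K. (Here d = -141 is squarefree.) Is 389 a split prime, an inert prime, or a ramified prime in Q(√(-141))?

d = -141 ≡ 3 (mod 4), so O_K = ℤ[√-141] and disc(K) = 4d = -564.
389 ∤ -564, so 389 is unramified.
(-141/389) = 248^194 mod 389 = 1, giving Legendre symbol 1.
d is a quadratic residue mod p, hence 389 splits in O_K.

p splits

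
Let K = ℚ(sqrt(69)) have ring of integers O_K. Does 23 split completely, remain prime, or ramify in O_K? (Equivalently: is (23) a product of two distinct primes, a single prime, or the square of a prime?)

ramified

d = 69 ≡ 1 (mod 4), so O_K = ℤ[(1+√69)/2] and disc(K) = d = 69.
23 divides disc(K) = 69, so 23 ramifies.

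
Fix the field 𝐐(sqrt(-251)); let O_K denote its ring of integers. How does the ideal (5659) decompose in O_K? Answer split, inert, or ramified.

inert

Since -251 ≡ 1 mod 4, the ring of integers is ℤ[(1+√-251)/2] with discriminant -251.
disc(K) = -251 is not divisible by 5659; 5659 is unramified.
Legendre symbol by Euler's criterion: (-251/5659) ≡ (-251)^2829 ≡ 5658 (mod 5659), i.e. (-251/5659) = -1.
(-251/5659) = -1, so 5659 is inert.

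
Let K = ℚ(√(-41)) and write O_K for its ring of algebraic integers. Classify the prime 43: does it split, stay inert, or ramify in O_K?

43 remains inert

Since -41 ≢ 1 mod 4, the ring of integers is ℤ[√-41] with discriminant 4·(-41) = -164.
disc(K) = -164 is not divisible by 43; 43 is unramified.
Legendre symbol by Euler's criterion: (-41/43) ≡ (-41)^21 ≡ 42 (mod 43), i.e. (-41/43) = -1.
Legendre symbol -1 ⇒ 43 is inert.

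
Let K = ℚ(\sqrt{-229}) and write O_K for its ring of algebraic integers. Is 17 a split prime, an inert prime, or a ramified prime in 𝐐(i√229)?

split — (17) = 𝔭₁𝔭₂ with 𝔭₁ ≠ 𝔭₂

d = -229 ≡ 3 (mod 4), so O_K = ℤ[√-229] and disc(K) = 4d = -916.
Since gcd(17, -916) = 1 the prime 17 does not ramify.
Legendre symbol by Euler's criterion: (-229/17) ≡ (-229)^8 ≡ 1 (mod 17), i.e. (-229/17) = 1.
Legendre symbol 1 ⇒ 17 is split.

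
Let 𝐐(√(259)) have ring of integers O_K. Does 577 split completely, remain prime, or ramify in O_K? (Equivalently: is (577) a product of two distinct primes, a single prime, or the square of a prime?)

259 mod 4 = 3, hence disc K = 4·259 = 1036 and O_K = ℤ[√259].
Since gcd(577, 1036) = 1 the prime 577 does not ramify.
Euler's criterion: 259^288 mod 577 = 1. Thus (259|577) = 1.
d is a quadratic residue mod p, hence 577 splits in O_K.

p splits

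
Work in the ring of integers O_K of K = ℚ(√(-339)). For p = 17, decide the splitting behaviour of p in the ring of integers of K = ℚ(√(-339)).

Since -339 ≡ 1 mod 4, the ring of integers is ℤ[(1+√-339)/2] with discriminant -339.
17 ∤ -339, so 17 is unramified.
Legendre symbol by Euler's criterion: (-339/17) ≡ (-339)^8 ≡ 1 (mod 17), i.e. (-339/17) = 1.
d is a quadratic residue mod p, hence 17 splits in O_K.

split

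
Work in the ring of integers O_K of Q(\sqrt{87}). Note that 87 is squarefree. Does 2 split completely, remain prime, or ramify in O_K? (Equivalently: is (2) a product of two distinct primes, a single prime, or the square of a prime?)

2 is ramified

Since 87 ≢ 1 mod 4, the ring of integers is ℤ[√87] with discriminant 4·87 = 348.
2 divides disc(K) = 348, so 2 ramifies.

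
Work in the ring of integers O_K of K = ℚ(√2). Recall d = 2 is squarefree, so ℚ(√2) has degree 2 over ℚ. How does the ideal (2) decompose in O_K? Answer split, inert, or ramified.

2 is ramified

Since 2 ≢ 1 mod 4, the ring of integers is ℤ[√2] with discriminant 4·2 = 8.
Ramification test: 2 | 8. The prime 2 ramifies in K.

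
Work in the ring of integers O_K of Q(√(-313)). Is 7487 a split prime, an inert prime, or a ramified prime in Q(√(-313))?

Since -313 ≢ 1 mod 4, the ring of integers is ℤ[√-313] with discriminant 4·(-313) = -1252.
Since gcd(7487, -1252) = 1 the prime 7487 does not ramify.
(-313/7487) = 7174^3743 mod 7487 = 7486, giving Legendre symbol -1.
d is a non-residue mod p, hence 7487 remains inert in O_K.

remains prime (inert)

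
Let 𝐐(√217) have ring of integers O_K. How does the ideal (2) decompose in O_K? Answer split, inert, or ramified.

split — (2) = 𝔭₁𝔭₂ with 𝔭₁ ≠ 𝔭₂

Since 217 ≡ 1 mod 4, the ring of integers is ℤ[(1+√217)/2] with discriminant 217.
disc(K) = 217 is not divisible by 2; 2 is unramified.
For p = 2 with d ≡ 1 (mod 4): d mod 8 = 1, so 2 splits.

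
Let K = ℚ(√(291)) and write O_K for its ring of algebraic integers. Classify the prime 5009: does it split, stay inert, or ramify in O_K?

inert — (5009) stays prime in O_K

291 mod 4 = 3, hence disc K = 4·291 = 1164 and O_K = ℤ[√291].
5009 ∤ 1164, so 5009 is unramified.
Euler's criterion: 291^2504 mod 5009 = 5008. Thus (291|5009) = -1.
Legendre symbol -1 ⇒ 5009 is inert.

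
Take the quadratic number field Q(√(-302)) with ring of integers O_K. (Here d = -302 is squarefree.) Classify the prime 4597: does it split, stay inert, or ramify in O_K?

Since -302 ≢ 1 mod 4, the ring of integers is ℤ[√-302] with discriminant 4·(-302) = -1208.
Since gcd(4597, -1208) = 1 the prime 4597 does not ramify.
Euler's criterion: (-302)^2298 mod 4597 = 1. Thus (-302|4597) = 1.
(-302/4597) = 1, so 4597 splits.

splits completely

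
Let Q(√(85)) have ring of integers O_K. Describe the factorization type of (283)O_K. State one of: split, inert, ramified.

p splits

85 mod 4 = 1, hence disc K = 85 and O_K = ℤ[(1+√85)/2].
disc(K) = 85 is not divisible by 283; 283 is unramified.
(85/283) = 85^141 mod 283 = 1, giving Legendre symbol 1.
d is a quadratic residue mod p, hence 283 splits in O_K.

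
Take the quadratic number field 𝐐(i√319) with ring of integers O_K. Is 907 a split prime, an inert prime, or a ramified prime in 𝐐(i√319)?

inert — (907) stays prime in O_K

-319 mod 4 = 1, hence disc K = -319 and O_K = ℤ[(1+√-319)/2].
disc(K) = -319 is not divisible by 907; 907 is unramified.
Legendre symbol by Euler's criterion: (-319/907) ≡ (-319)^453 ≡ 906 (mod 907), i.e. (-319/907) = -1.
d is a non-residue mod p, hence 907 remains inert in O_K.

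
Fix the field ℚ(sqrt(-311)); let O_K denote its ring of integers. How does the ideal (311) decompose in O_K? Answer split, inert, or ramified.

d = -311 ≡ 1 (mod 4), so O_K = ℤ[(1+√-311)/2] and disc(K) = d = -311.
Ramification test: 311 | -311. The prime 311 ramifies in K.

ramified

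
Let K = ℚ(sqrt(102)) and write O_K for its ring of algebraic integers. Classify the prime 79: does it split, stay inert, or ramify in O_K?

split — (79) = 𝔭₁𝔭₂ with 𝔭₁ ≠ 𝔭₂

Since 102 ≢ 1 mod 4, the ring of integers is ℤ[√102] with discriminant 4·102 = 408.
Since gcd(79, 408) = 1 the prime 79 does not ramify.
Legendre symbol by Euler's criterion: (102/79) ≡ 102^39 ≡ 1 (mod 79), i.e. (102/79) = 1.
Legendre symbol 1 ⇒ 79 is split.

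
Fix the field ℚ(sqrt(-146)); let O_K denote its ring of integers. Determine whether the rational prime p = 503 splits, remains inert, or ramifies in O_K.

503 remains inert

-146 mod 4 = 2, hence disc K = 4·(-146) = -584 and O_K = ℤ[√-146].
Since gcd(503, -584) = 1 the prime 503 does not ramify.
Compute (-146/503) via Euler: 357^((503-1)/2) mod 503 = 502, so (-146/503) = -1.
(-146/503) = -1, so 503 is inert.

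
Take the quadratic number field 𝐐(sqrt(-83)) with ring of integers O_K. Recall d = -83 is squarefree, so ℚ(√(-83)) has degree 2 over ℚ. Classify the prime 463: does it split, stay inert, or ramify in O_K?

d = -83 ≡ 1 (mod 4), so O_K = ℤ[(1+√-83)/2] and disc(K) = d = -83.
463 ∤ -83, so 463 is unramified.
Euler's criterion: (-83)^231 mod 463 = 1. Thus (-83|463) = 1.
(-83/463) = 1, so 463 splits.

p splits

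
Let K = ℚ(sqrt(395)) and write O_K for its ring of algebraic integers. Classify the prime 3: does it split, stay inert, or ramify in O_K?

d = 395 ≡ 3 (mod 4), so O_K = ℤ[√395] and disc(K) = 4d = 1580.
Since gcd(3, 1580) = 1 the prime 3 does not ramify.
Compute (395/3) via Euler: 2^((3-1)/2) mod 3 = 2, so (395/3) = -1.
Legendre symbol -1 ⇒ 3 is inert.

p is inert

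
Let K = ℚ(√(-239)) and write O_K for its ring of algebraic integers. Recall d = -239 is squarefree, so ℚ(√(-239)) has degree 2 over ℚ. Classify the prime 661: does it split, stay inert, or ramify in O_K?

split

Since -239 ≡ 1 mod 4, the ring of integers is ℤ[(1+√-239)/2] with discriminant -239.
661 ∤ -239, so 661 is unramified.
(-239/661) = 422^330 mod 661 = 1, giving Legendre symbol 1.
d is a quadratic residue mod p, hence 661 splits in O_K.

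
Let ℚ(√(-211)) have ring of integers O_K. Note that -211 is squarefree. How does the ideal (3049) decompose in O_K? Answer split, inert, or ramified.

split

Since -211 ≡ 1 mod 4, the ring of integers is ℤ[(1+√-211)/2] with discriminant -211.
Since gcd(3049, -211) = 1 the prime 3049 does not ramify.
Legendre symbol by Euler's criterion: (-211/3049) ≡ (-211)^1524 ≡ 1 (mod 3049), i.e. (-211/3049) = 1.
Legendre symbol 1 ⇒ 3049 is split.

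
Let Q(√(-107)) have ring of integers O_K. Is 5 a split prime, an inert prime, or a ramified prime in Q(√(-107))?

-107 mod 4 = 1, hence disc K = -107 and O_K = ℤ[(1+√-107)/2].
disc(K) = -107 is not divisible by 5; 5 is unramified.
Legendre symbol by Euler's criterion: (-107/5) ≡ (-107)^2 ≡ 4 (mod 5), i.e. (-107/5) = -1.
Legendre symbol -1 ⇒ 5 is inert.

inert — (5) stays prime in O_K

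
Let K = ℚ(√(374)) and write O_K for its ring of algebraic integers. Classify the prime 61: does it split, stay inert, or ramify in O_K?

374 mod 4 = 2, hence disc K = 4·374 = 1496 and O_K = ℤ[√374].
Since gcd(61, 1496) = 1 the prime 61 does not ramify.
Legendre symbol by Euler's criterion: (374/61) ≡ 374^30 ≡ 60 (mod 61), i.e. (374/61) = -1.
(374/61) = -1, so 61 is inert.

remains prime (inert)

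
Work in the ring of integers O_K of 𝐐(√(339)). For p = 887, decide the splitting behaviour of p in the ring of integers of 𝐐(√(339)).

339 mod 4 = 3, hence disc K = 4·339 = 1356 and O_K = ℤ[√339].
887 ∤ 1356, so 887 is unramified.
(339/887) = 339^443 mod 887 = 886, giving Legendre symbol -1.
(339/887) = -1, so 887 is inert.

remains prime (inert)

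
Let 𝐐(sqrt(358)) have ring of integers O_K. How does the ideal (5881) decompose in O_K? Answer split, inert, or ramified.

split — (5881) = 𝔭₁𝔭₂ with 𝔭₁ ≠ 𝔭₂

d = 358 ≡ 2 (mod 4), so O_K = ℤ[√358] and disc(K) = 4d = 1432.
5881 ∤ 1432, so 5881 is unramified.
Legendre symbol by Euler's criterion: (358/5881) ≡ 358^2940 ≡ 1 (mod 5881), i.e. (358/5881) = 1.
(358/5881) = 1, so 5881 splits.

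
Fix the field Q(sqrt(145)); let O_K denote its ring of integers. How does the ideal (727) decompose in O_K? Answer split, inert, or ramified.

145 mod 4 = 1, hence disc K = 145 and O_K = ℤ[(1+√145)/2].
727 ∤ 145, so 727 is unramified.
(145/727) = 145^363 mod 727 = 1, giving Legendre symbol 1.
Legendre symbol 1 ⇒ 727 is split.

split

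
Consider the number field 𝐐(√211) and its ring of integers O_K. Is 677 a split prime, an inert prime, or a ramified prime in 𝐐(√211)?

211 mod 4 = 3, hence disc K = 4·211 = 844 and O_K = ℤ[√211].
Since gcd(677, 844) = 1 the prime 677 does not ramify.
Euler's criterion: 211^338 mod 677 = 1. Thus (211|677) = 1.
d is a quadratic residue mod p, hence 677 splits in O_K.

split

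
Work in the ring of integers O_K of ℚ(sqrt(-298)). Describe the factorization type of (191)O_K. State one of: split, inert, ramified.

-298 mod 4 = 2, hence disc K = 4·(-298) = -1192 and O_K = ℤ[√-298].
Since gcd(191, -1192) = 1 the prime 191 does not ramify.
Compute (-298/191) via Euler: 84^((191-1)/2) mod 191 = 190, so (-298/191) = -1.
d is a non-residue mod p, hence 191 remains inert in O_K.

inert — (191) stays prime in O_K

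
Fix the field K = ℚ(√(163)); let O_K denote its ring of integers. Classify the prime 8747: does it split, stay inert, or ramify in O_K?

8747 splits in O_K

163 mod 4 = 3, hence disc K = 4·163 = 652 and O_K = ℤ[√163].
8747 ∤ 652, so 8747 is unramified.
(163/8747) = 163^4373 mod 8747 = 1, giving Legendre symbol 1.
d is a quadratic residue mod p, hence 8747 splits in O_K.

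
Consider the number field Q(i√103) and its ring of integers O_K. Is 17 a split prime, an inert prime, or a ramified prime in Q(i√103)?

d = -103 ≡ 1 (mod 4), so O_K = ℤ[(1+√-103)/2] and disc(K) = d = -103.
Since gcd(17, -103) = 1 the prime 17 does not ramify.
(-103/17) = 16^8 mod 17 = 1, giving Legendre symbol 1.
d is a quadratic residue mod p, hence 17 splits in O_K.

17 splits in O_K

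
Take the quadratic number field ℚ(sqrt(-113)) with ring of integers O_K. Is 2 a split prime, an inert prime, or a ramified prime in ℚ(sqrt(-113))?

ramified — (2) = 𝔭²

-113 mod 4 = 3, hence disc K = 4·(-113) = -452 and O_K = ℤ[√-113].
2 divides disc(K) = -452, so 2 ramifies.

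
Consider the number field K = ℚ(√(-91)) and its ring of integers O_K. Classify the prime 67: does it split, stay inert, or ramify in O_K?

remains prime (inert)

d = -91 ≡ 1 (mod 4), so O_K = ℤ[(1+√-91)/2] and disc(K) = d = -91.
67 ∤ -91, so 67 is unramified.
Legendre symbol by Euler's criterion: (-91/67) ≡ (-91)^33 ≡ 66 (mod 67), i.e. (-91/67) = -1.
d is a non-residue mod p, hence 67 remains inert in O_K.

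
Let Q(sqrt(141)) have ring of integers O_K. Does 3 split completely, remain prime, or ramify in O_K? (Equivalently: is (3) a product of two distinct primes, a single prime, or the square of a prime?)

p ramifies

141 mod 4 = 1, hence disc K = 141 and O_K = ℤ[(1+√141)/2].
Ramification test: 3 | 141. The prime 3 ramifies in K.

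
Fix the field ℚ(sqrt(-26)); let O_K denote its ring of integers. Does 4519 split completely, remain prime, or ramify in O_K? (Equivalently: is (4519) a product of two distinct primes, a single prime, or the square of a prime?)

split

-26 mod 4 = 2, hence disc K = 4·(-26) = -104 and O_K = ℤ[√-26].
Since gcd(4519, -104) = 1 the prime 4519 does not ramify.
(-26/4519) = 4493^2259 mod 4519 = 1, giving Legendre symbol 1.
(-26/4519) = 1, so 4519 splits.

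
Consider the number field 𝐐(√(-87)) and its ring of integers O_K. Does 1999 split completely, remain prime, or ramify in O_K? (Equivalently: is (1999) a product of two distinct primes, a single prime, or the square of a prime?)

p is inert

d = -87 ≡ 1 (mod 4), so O_K = ℤ[(1+√-87)/2] and disc(K) = d = -87.
1999 ∤ -87, so 1999 is unramified.
(-87/1999) = 1912^999 mod 1999 = 1998, giving Legendre symbol -1.
(-87/1999) = -1, so 1999 is inert.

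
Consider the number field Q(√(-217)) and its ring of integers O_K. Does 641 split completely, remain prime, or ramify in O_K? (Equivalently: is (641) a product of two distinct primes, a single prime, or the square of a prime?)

Since -217 ≢ 1 mod 4, the ring of integers is ℤ[√-217] with discriminant 4·(-217) = -868.
Since gcd(641, -868) = 1 the prime 641 does not ramify.
Legendre symbol by Euler's criterion: (-217/641) ≡ (-217)^320 ≡ 640 (mod 641), i.e. (-217/641) = -1.
Legendre symbol -1 ⇒ 641 is inert.

inert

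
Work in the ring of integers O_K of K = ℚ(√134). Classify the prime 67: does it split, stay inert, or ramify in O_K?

Since 134 ≢ 1 mod 4, the ring of integers is ℤ[√134] with discriminant 4·134 = 536.
disc(K) = 536 = 67·8, so p = 67 is ramified.

p ramifies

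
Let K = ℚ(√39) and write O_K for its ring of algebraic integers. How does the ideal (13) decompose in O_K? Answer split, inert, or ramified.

ramifies in O_K

d = 39 ≡ 3 (mod 4), so O_K = ℤ[√39] and disc(K) = 4d = 156.
13 divides disc(K) = 156, so 13 ramifies.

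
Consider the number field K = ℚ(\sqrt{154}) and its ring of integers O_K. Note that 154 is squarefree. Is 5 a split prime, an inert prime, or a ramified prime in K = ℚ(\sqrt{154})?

5 splits in O_K

d = 154 ≡ 2 (mod 4), so O_K = ℤ[√154] and disc(K) = 4d = 616.
disc(K) = 616 is not divisible by 5; 5 is unramified.
Legendre symbol by Euler's criterion: (154/5) ≡ 154^2 ≡ 1 (mod 5), i.e. (154/5) = 1.
(154/5) = 1, so 5 splits.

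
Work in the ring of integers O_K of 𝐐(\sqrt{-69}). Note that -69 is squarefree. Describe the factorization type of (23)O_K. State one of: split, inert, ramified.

ramified

d = -69 ≡ 3 (mod 4), so O_K = ℤ[√-69] and disc(K) = 4d = -276.
23 divides disc(K) = -276, so 23 ramifies.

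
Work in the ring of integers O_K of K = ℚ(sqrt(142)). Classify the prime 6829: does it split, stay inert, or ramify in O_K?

6829 splits in O_K

Since 142 ≢ 1 mod 4, the ring of integers is ℤ[√142] with discriminant 4·142 = 568.
6829 ∤ 568, so 6829 is unramified.
Euler's criterion: 142^3414 mod 6829 = 1. Thus (142|6829) = 1.
Legendre symbol 1 ⇒ 6829 is split.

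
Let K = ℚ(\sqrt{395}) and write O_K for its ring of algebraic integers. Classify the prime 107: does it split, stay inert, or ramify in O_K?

inert

d = 395 ≡ 3 (mod 4), so O_K = ℤ[√395] and disc(K) = 4d = 1580.
disc(K) = 1580 is not divisible by 107; 107 is unramified.
(395/107) = 74^53 mod 107 = 106, giving Legendre symbol -1.
Legendre symbol -1 ⇒ 107 is inert.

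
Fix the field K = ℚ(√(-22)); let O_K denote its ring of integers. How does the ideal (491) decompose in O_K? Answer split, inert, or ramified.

split — (491) = 𝔭₁𝔭₂ with 𝔭₁ ≠ 𝔭₂

Since -22 ≢ 1 mod 4, the ring of integers is ℤ[√-22] with discriminant 4·(-22) = -88.
491 ∤ -88, so 491 is unramified.
Euler's criterion: (-22)^245 mod 491 = 1. Thus (-22|491) = 1.
(-22/491) = 1, so 491 splits.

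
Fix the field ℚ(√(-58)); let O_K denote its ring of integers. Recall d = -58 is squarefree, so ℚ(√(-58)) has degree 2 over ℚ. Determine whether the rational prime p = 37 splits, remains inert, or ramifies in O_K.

split

-58 mod 4 = 2, hence disc K = 4·(-58) = -232 and O_K = ℤ[√-58].
disc(K) = -232 is not divisible by 37; 37 is unramified.
Euler's criterion: (-58)^18 mod 37 = 1. Thus (-58|37) = 1.
d is a quadratic residue mod p, hence 37 splits in O_K.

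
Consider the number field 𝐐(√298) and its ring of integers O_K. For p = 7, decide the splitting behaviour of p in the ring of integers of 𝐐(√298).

298 mod 4 = 2, hence disc K = 4·298 = 1192 and O_K = ℤ[√298].
disc(K) = 1192 is not divisible by 7; 7 is unramified.
Euler's criterion: 298^3 mod 7 = 1. Thus (298|7) = 1.
Legendre symbol 1 ⇒ 7 is split.

7 splits in O_K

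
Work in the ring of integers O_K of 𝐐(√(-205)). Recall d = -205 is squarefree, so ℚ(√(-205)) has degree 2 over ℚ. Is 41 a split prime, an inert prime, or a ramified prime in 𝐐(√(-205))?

Since -205 ≢ 1 mod 4, the ring of integers is ℤ[√-205] with discriminant 4·(-205) = -820.
disc(K) = -820 = 41·(-20), so p = 41 is ramified.

ramifies in O_K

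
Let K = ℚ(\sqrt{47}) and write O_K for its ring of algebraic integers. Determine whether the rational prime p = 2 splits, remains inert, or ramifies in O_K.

47 mod 4 = 3, hence disc K = 4·47 = 188 and O_K = ℤ[√47].
disc(K) = 188 = 2·94, so p = 2 is ramified.

ramifies in O_K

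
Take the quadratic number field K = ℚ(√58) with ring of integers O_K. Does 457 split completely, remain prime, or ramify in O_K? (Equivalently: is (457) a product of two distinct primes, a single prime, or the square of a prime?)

457 splits in O_K

Since 58 ≢ 1 mod 4, the ring of integers is ℤ[√58] with discriminant 4·58 = 232.
disc(K) = 232 is not divisible by 457; 457 is unramified.
Compute (58/457) via Euler: 58^((457-1)/2) mod 457 = 1, so (58/457) = 1.
d is a quadratic residue mod p, hence 457 splits in O_K.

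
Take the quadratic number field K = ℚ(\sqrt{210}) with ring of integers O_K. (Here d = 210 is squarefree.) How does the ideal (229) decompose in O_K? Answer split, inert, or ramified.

d = 210 ≡ 2 (mod 4), so O_K = ℤ[√210] and disc(K) = 4d = 840.
Since gcd(229, 840) = 1 the prime 229 does not ramify.
Legendre symbol by Euler's criterion: (210/229) ≡ 210^114 ≡ 1 (mod 229), i.e. (210/229) = 1.
Legendre symbol 1 ⇒ 229 is split.

p splits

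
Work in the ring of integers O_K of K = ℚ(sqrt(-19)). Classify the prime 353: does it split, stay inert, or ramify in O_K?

split

-19 mod 4 = 1, hence disc K = -19 and O_K = ℤ[(1+√-19)/2].
353 ∤ -19, so 353 is unramified.
Compute (-19/353) via Euler: 334^((353-1)/2) mod 353 = 1, so (-19/353) = 1.
Legendre symbol 1 ⇒ 353 is split.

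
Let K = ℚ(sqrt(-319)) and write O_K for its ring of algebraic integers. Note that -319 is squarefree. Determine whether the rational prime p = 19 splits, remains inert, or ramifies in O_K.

Since -319 ≡ 1 mod 4, the ring of integers is ℤ[(1+√-319)/2] with discriminant -319.
Since gcd(19, -319) = 1 the prime 19 does not ramify.
Compute (-319/19) via Euler: 4^((19-1)/2) mod 19 = 1, so (-319/19) = 1.
Legendre symbol 1 ⇒ 19 is split.

split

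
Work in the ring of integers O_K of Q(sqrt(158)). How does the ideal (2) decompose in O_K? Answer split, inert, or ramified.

Since 158 ≢ 1 mod 4, the ring of integers is ℤ[√158] with discriminant 4·158 = 632.
2 divides disc(K) = 632, so 2 ramifies.

ramified — (2) = 𝔭²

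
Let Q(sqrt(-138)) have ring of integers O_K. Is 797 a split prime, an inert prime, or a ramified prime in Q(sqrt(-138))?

797 remains inert

Since -138 ≢ 1 mod 4, the ring of integers is ℤ[√-138] with discriminant 4·(-138) = -552.
Since gcd(797, -552) = 1 the prime 797 does not ramify.
Euler's criterion: (-138)^398 mod 797 = 796. Thus (-138|797) = -1.
d is a non-residue mod p, hence 797 remains inert in O_K.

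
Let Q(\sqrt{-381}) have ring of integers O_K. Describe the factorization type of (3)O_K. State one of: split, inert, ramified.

-381 mod 4 = 3, hence disc K = 4·(-381) = -1524 and O_K = ℤ[√-381].
3 divides disc(K) = -1524, so 3 ramifies.

ramifies in O_K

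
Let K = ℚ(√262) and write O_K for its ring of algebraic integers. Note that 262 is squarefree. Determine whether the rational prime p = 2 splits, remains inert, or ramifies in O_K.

d = 262 ≡ 2 (mod 4), so O_K = ℤ[√262] and disc(K) = 4d = 1048.
disc(K) = 1048 = 2·524, so p = 2 is ramified.

2 is ramified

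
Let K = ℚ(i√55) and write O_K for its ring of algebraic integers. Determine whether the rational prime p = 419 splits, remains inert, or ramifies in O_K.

Since -55 ≡ 1 mod 4, the ring of integers is ℤ[(1+√-55)/2] with discriminant -55.
419 ∤ -55, so 419 is unramified.
Euler's criterion: (-55)^209 mod 419 = 1. Thus (-55|419) = 1.
d is a quadratic residue mod p, hence 419 splits in O_K.

split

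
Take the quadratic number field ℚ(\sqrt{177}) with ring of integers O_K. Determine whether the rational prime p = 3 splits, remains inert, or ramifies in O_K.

d = 177 ≡ 1 (mod 4), so O_K = ℤ[(1+√177)/2] and disc(K) = d = 177.
disc(K) = 177 = 3·59, so p = 3 is ramified.

ramified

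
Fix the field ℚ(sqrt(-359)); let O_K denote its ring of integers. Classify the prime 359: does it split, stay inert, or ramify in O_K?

-359 mod 4 = 1, hence disc K = -359 and O_K = ℤ[(1+√-359)/2].
disc(K) = -359 = 359·(-1), so p = 359 is ramified.

ramifies in O_K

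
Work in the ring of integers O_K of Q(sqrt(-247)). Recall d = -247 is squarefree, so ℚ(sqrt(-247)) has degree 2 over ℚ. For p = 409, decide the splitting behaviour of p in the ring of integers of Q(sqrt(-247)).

d = -247 ≡ 1 (mod 4), so O_K = ℤ[(1+√-247)/2] and disc(K) = d = -247.
409 ∤ -247, so 409 is unramified.
Compute (-247/409) via Euler: 162^((409-1)/2) mod 409 = 1, so (-247/409) = 1.
d is a quadratic residue mod p, hence 409 splits in O_K.

split — (409) = 𝔭₁𝔭₂ with 𝔭₁ ≠ 𝔭₂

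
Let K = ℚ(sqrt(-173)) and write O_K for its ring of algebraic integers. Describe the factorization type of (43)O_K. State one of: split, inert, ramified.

Since -173 ≢ 1 mod 4, the ring of integers is ℤ[√-173] with discriminant 4·(-173) = -692.
43 ∤ -692, so 43 is unramified.
Euler's criterion: (-173)^21 mod 43 = 42. Thus (-173|43) = -1.
(-173/43) = -1, so 43 is inert.

inert — (43) stays prime in O_K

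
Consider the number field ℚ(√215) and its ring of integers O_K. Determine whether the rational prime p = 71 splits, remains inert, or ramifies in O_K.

215 mod 4 = 3, hence disc K = 4·215 = 860 and O_K = ℤ[√215].
disc(K) = 860 is not divisible by 71; 71 is unramified.
(215/71) = 2^35 mod 71 = 1, giving Legendre symbol 1.
(215/71) = 1, so 71 splits.

p splits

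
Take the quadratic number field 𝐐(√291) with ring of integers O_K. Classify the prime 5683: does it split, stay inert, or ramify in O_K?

p splits

291 mod 4 = 3, hence disc K = 4·291 = 1164 and O_K = ℤ[√291].
Since gcd(5683, 1164) = 1 the prime 5683 does not ramify.
Legendre symbol by Euler's criterion: (291/5683) ≡ 291^2841 ≡ 1 (mod 5683), i.e. (291/5683) = 1.
(291/5683) = 1, so 5683 splits.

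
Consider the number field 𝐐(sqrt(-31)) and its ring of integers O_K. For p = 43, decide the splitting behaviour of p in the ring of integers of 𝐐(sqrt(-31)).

remains prime (inert)

Since -31 ≡ 1 mod 4, the ring of integers is ℤ[(1+√-31)/2] with discriminant -31.
Since gcd(43, -31) = 1 the prime 43 does not ramify.
Euler's criterion: (-31)^21 mod 43 = 42. Thus (-31|43) = -1.
(-31/43) = -1, so 43 is inert.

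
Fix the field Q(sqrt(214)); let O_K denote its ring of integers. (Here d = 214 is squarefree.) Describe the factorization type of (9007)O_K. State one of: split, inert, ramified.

214 mod 4 = 2, hence disc K = 4·214 = 856 and O_K = ℤ[√214].
disc(K) = 856 is not divisible by 9007; 9007 is unramified.
Euler's criterion: 214^4503 mod 9007 = 9006. Thus (214|9007) = -1.
(214/9007) = -1, so 9007 is inert.

p is inert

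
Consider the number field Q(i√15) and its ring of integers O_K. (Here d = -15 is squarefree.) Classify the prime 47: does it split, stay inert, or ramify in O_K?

split

-15 mod 4 = 1, hence disc K = -15 and O_K = ℤ[(1+√-15)/2].
disc(K) = -15 is not divisible by 47; 47 is unramified.
Euler's criterion: (-15)^23 mod 47 = 1. Thus (-15|47) = 1.
(-15/47) = 1, so 47 splits.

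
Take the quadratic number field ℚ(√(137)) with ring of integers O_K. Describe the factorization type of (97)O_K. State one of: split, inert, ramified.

remains prime (inert)

d = 137 ≡ 1 (mod 4), so O_K = ℤ[(1+√137)/2] and disc(K) = d = 137.
Since gcd(97, 137) = 1 the prime 97 does not ramify.
Euler's criterion: 137^48 mod 97 = 96. Thus (137|97) = -1.
(137/97) = -1, so 97 is inert.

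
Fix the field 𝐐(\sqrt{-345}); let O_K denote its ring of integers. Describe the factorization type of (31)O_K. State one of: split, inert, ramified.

remains prime (inert)

-345 mod 4 = 3, hence disc K = 4·(-345) = -1380 and O_K = ℤ[√-345].
disc(K) = -1380 is not divisible by 31; 31 is unramified.
Euler's criterion: (-345)^15 mod 31 = 30. Thus (-345|31) = -1.
Legendre symbol -1 ⇒ 31 is inert.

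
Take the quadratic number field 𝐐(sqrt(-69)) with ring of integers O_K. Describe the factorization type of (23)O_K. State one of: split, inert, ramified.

ramified

-69 mod 4 = 3, hence disc K = 4·(-69) = -276 and O_K = ℤ[√-69].
Ramification test: 23 | -276. The prime 23 ramifies in K.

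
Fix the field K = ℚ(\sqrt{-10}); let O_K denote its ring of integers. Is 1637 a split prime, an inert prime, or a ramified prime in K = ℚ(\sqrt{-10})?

1637 splits in O_K

d = -10 ≡ 2 (mod 4), so O_K = ℤ[√-10] and disc(K) = 4d = -40.
disc(K) = -40 is not divisible by 1637; 1637 is unramified.
Legendre symbol by Euler's criterion: (-10/1637) ≡ (-10)^818 ≡ 1 (mod 1637), i.e. (-10/1637) = 1.
(-10/1637) = 1, so 1637 splits.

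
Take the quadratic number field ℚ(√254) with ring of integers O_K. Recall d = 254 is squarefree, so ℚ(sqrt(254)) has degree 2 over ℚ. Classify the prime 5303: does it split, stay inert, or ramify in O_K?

splits completely

254 mod 4 = 2, hence disc K = 4·254 = 1016 and O_K = ℤ[√254].
disc(K) = 1016 is not divisible by 5303; 5303 is unramified.
Compute (254/5303) via Euler: 254^((5303-1)/2) mod 5303 = 1, so (254/5303) = 1.
d is a quadratic residue mod p, hence 5303 splits in O_K.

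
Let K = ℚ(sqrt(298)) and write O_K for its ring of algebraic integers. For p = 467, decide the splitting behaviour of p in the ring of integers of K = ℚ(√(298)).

d = 298 ≡ 2 (mod 4), so O_K = ℤ[√298] and disc(K) = 4d = 1192.
disc(K) = 1192 is not divisible by 467; 467 is unramified.
Legendre symbol by Euler's criterion: (298/467) ≡ 298^233 ≡ 466 (mod 467), i.e. (298/467) = -1.
Legendre symbol -1 ⇒ 467 is inert.

467 remains inert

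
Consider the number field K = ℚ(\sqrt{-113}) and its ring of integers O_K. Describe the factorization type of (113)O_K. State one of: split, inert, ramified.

ramifies in O_K

-113 mod 4 = 3, hence disc K = 4·(-113) = -452 and O_K = ℤ[√-113].
Ramification test: 113 | -452. The prime 113 ramifies in K.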